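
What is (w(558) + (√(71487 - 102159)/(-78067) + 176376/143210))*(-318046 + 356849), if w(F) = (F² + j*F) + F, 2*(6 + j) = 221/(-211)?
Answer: 180734348195057229/15108655 - 465636*I*√213/78067 ≈ 1.1962e+10 - 87.05*I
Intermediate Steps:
j = -2753/422 (j = -6 + (221/(-211))/2 = -6 + (221*(-1/211))/2 = -6 + (½)*(-221/211) = -6 - 221/422 = -2753/422 ≈ -6.5237)
w(F) = F² - 2331*F/422 (w(F) = (F² - 2753*F/422) + F = F² - 2331*F/422)
(w(558) + (√(71487 - 102159)/(-78067) + 176376/143210))*(-318046 + 356849) = ((1/422)*558*(-2331 + 422*558) + (√(71487 - 102159)/(-78067) + 176376/143210))*(-318046 + 356849) = ((1/422)*558*(-2331 + 235476) + (√(-30672)*(-1/78067) + 176376*(1/143210)))*38803 = ((1/422)*558*233145 + ((12*I*√213)*(-1/78067) + 88188/71605))*38803 = (65047455/211 + (-12*I*√213/78067 + 88188/71605))*38803 = (65047455/211 + (88188/71605 - 12*I*√213/78067))*38803 = (4657741622943/15108655 - 12*I*√213/78067)*38803 = 180734348195057229/15108655 - 465636*I*√213/78067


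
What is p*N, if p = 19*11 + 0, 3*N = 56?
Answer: 11704/3 ≈ 3901.3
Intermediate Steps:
N = 56/3 (N = (1/3)*56 = 56/3 ≈ 18.667)
p = 209 (p = 209 + 0 = 209)
p*N = 209*(56/3) = 11704/3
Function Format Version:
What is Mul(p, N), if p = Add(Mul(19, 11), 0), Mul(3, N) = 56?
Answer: Rational(11704, 3) ≈ 3901.3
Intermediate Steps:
N = Rational(56, 3) (N = Mul(Rational(1, 3), 56) = Rational(56, 3) ≈ 18.667)
p = 209 (p = Add(209, 0) = 209)
Mul(p, N) = Mul(209, Rational(56, 3)) = Rational(11704, 3)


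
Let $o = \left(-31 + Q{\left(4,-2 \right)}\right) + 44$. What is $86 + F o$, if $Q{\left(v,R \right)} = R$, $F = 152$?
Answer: $1758$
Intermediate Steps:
$o = 11$ ($o = \left(-31 - 2\right) + 44 = -33 + 44 = 11$)
$86 + F o = 86 + 152 \cdot 11 = 86 + 1672 = 1758$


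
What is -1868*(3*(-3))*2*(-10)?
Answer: -336240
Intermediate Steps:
-1868*(3*(-3))*2*(-10) = -1868*(-9*2)*(-10) = -(-33624)*(-10) = -1868*180 = -336240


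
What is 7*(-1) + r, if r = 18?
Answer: 11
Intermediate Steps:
7*(-1) + r = 7*(-1) + 18 = -7 + 18 = 11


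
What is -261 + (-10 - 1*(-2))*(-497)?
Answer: 3715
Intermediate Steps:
-261 + (-10 - 1*(-2))*(-497) = -261 + (-10 + 2)*(-497) = -261 - 8*(-497) = -261 + 3976 = 3715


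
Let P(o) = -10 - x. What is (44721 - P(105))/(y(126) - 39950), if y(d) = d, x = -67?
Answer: -5583/4978 ≈ -1.1215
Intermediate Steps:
P(o) = 57 (P(o) = -10 - 1*(-67) = -10 + 67 = 57)
(44721 - P(105))/(y(126) - 39950) = (44721 - 1*57)/(126 - 39950) = (44721 - 57)/(-39824) = 44664*(-1/39824) = -5583/4978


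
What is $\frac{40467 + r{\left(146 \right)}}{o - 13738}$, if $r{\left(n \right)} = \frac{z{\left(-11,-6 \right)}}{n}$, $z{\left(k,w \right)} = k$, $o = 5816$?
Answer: $- \frac{5908171}{1156612} \approx -5.1082$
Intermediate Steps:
$r{\left(n \right)} = - \frac{11}{n}$
$\frac{40467 + r{\left(146 \right)}}{o - 13738} = \frac{40467 - \frac{11}{146}}{5816 - 13738} = \frac{40467 - \frac{11}{146}}{-7922} = \left(40467 - \frac{11}{146}\right) \left(- \frac{1}{7922}\right) = \frac{5908171}{146} \left(- \frac{1}{7922}\right) = - \frac{5908171}{1156612}$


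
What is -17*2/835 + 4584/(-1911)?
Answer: -1297538/531895 ≈ -2.4395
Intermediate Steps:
-17*2/835 + 4584/(-1911) = -34*1/835 + 4584*(-1/1911) = -34/835 - 1528/637 = -1297538/531895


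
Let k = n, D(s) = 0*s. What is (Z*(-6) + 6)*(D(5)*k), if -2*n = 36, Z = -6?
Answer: 0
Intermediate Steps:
D(s) = 0
n = -18 (n = -½*36 = -18)
k = -18
(Z*(-6) + 6)*(D(5)*k) = (-6*(-6) + 6)*(0*(-18)) = (36 + 6)*0 = 42*0 = 0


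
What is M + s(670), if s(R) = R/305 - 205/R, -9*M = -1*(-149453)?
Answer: -1221489727/73566 ≈ -16604.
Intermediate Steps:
M = -149453/9 (M = -(-1)*(-149453)/9 = -⅑*149453 = -149453/9 ≈ -16606.)
s(R) = -205/R + R/305 (s(R) = R*(1/305) - 205/R = R/305 - 205/R = -205/R + R/305)
M + s(670) = -149453/9 + (-205/670 + (1/305)*670) = -149453/9 + (-205*1/670 + 134/61) = -149453/9 + (-41/134 + 134/61) = -149453/9 + 15455/8174 = -1221489727/73566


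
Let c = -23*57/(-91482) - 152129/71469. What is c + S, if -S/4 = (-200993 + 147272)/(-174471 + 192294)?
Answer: 128729442595415/12947670950526 ≈ 9.9423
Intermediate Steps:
c = -4607789773/2179375686 (c = -1311*(-1/91482) - 152129*1/71469 = 437/30494 - 152129/71469 = -4607789773/2179375686 ≈ -2.1143)
S = 71628/5941 (S = -4*(-200993 + 147272)/(-174471 + 192294) = -(-214884)/17823 = -4*(-17907/5941) = 71628/5941 ≈ 12.057)
c + S = -4607789773/2179375686 + 71628/5941 = 128729442595415/12947670950526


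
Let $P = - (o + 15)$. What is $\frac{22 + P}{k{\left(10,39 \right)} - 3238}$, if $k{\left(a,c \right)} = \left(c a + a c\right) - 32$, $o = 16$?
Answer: $\frac{3}{830} \approx 0.0036145$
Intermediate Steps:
$P = -31$ ($P = - (16 + 15) = \left(-1\right) 31 = -31$)
$k{\left(a,c \right)} = -32 + 2 a c$ ($k{\left(a,c \right)} = \left(a c + a c\right) - 32 = 2 a c - 32 = -32 + 2 a c$)
$\frac{22 + P}{k{\left(10,39 \right)} - 3238} = \frac{22 - 31}{\left(-32 + 2 \cdot 10 \cdot 39\right) - 3238} = - \frac{9}{\left(-32 + 780\right) - 3238} = - \frac{9}{748 - 3238} = - \frac{9}{-2490} = \left(-9\right) \left(- \frac{1}{2490}\right) = \frac{3}{830}$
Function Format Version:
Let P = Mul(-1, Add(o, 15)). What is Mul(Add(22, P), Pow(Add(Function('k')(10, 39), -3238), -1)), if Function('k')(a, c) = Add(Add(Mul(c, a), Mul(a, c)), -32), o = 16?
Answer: Rational(3, 830) ≈ 0.0036145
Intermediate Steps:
P = -31 (P = Mul(-1, Add(16, 15)) = Mul(-1, 31) = -31)
Function('k')(a, c) = Add(-32, Mul(2, a, c)) (Function('k')(a, c) = Add(Add(Mul(a, c), Mul(a, c)), -32) = Add(Mul(2, a, c), -32) = Add(-32, Mul(2, a, c)))
Mul(Add(22, P), Pow(Add(Function('k')(10, 39), -3238), -1)) = Mul(Add(22, -31), Pow(Add(Add(-32, Mul(2, 10, 39)), -3238), -1)) = Mul(-9, Pow(Add(Add(-32, 780), -3238), -1)) = Mul(-9, Pow(Add(748, -3238), -1)) = Mul(-9, Pow(-2490, -1)) = Mul(-9, Rational(-1, 2490)) = Rational(3, 830)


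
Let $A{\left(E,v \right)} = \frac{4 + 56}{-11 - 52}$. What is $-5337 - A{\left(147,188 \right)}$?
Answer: $- \frac{112057}{21} \approx -5336.0$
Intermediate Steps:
$A{\left(E,v \right)} = - \frac{20}{21}$ ($A{\left(E,v \right)} = \frac{60}{-63} = 60 \left(- \frac{1}{63}\right) = - \frac{20}{21}$)
$-5337 - A{\left(147,188 \right)} = -5337 - - \frac{20}{21} = -5337 + \frac{20}{21} = - \frac{112057}{21}$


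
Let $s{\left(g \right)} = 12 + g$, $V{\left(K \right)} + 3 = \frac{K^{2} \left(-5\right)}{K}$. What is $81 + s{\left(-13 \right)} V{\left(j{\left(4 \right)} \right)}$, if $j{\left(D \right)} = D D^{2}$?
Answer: $404$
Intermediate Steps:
$j{\left(D \right)} = D^{3}$
$V{\left(K \right)} = -3 - 5 K$ ($V{\left(K \right)} = -3 + \frac{K^{2} \left(-5\right)}{K} = -3 + \frac{\left(-5\right) K^{2}}{K} = -3 - 5 K$)
$81 + s{\left(-13 \right)} V{\left(j{\left(4 \right)} \right)} = 81 + \left(12 - 13\right) \left(-3 - 5 \cdot 4^{3}\right) = 81 - \left(-3 - 320\right) = 81 - -323 = 81 + 323 = 404$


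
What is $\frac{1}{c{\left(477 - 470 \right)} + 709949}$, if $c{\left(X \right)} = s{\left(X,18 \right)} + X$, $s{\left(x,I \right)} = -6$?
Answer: $\frac{1}{709950} \approx 1.4085 \cdot 10^{-6}$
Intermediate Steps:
$c{\left(X \right)} = -6 + X$
$\frac{1}{c{\left(477 - 470 \right)} + 709949} = \frac{1}{\left(-6 + \left(477 - 470\right)\right) + 709949} = \frac{1}{\left(-6 + 7\right) + 709949} = \frac{1}{1 + 709949} = \frac{1}{709950}$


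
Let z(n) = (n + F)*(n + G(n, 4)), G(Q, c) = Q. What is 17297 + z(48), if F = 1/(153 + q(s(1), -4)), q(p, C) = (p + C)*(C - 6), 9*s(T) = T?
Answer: 37830799/1727 ≈ 21906.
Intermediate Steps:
s(T) = T/9
q(p, C) = (-6 + C)*(C + p) (q(p, C) = (C + p)*(-6 + C) = (-6 + C)*(C + p))
F = 9/1727 (F = 1/(153 + ((-4)² - 6*(-4) - 2/3 - 4/9)) = 1/(153 + (16 + 24 - 6*⅑ - 4*⅑)) = 1/(153 + (16 + 24 - ⅔ - 4/9)) = 1/(153 + 350/9) = 1/(1727/9) = 9/1727 ≈ 0.0052113)
z(n) = 2*n*(9/1727 + n) (z(n) = (n + 9/1727)*(n + n) = (9/1727 + n)*(2*n) = 2*n*(9/1727 + n))
17297 + z(48) = 17297 + (2/1727)*48*(9 + 1727*48) = 17297 + (2/1727)*48*(9 + 82896) = 17297 + (2/1727)*48*82905 = 17297 + 7958880/1727 = 37830799/1727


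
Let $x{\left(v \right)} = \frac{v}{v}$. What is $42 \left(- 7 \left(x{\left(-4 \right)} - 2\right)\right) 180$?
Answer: $52920$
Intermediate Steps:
$x{\left(v \right)} = 1$
$42 \left(- 7 \left(x{\left(-4 \right)} - 2\right)\right) 180 = 42 \left(- 7 \left(1 - 2\right)\right) 180 = 42 \left(\left(-7\right) \left(-1\right)\right) 180 = 42 \cdot 7 \cdot 180 = 294 \cdot 180 = 52920$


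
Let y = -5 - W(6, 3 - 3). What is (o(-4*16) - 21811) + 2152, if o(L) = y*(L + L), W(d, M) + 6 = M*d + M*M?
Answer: -19787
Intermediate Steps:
W(d, M) = -6 + M**2 + M*d (W(d, M) = -6 + (M*d + M*M) = -6 + (M*d + M**2) = -6 + (M**2 + M*d) = -6 + M**2 + M*d)
y = 1 (y = -5 - (-6 + (3 - 3)**2 + (3 - 3)*6) = -5 - (-6 + 0**2 + 0*6) = -5 - (-6 + 0 + 0) = -5 - 1*(-6) = -5 + 6 = 1)
o(L) = 2*L (o(L) = 1*(L + L) = 1*(2*L) = 2*L)
(o(-4*16) - 21811) + 2152 = (2*(-4*16) - 21811) + 2152 = (2*(-64) - 21811) + 2152 = (-128 - 21811) + 2152 = -21939 + 2152 = -19787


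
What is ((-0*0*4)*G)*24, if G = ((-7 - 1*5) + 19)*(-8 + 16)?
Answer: 0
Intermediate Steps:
G = 56 (G = ((-7 - 5) + 19)*8 = (-12 + 19)*8 = 7*8 = 56)
((-0*0*4)*G)*24 = (-0*0*4*56)*24 = (-0*4*56)*24 = (-1*0*56)*24 = (0*56)*24 = 0*24 = 0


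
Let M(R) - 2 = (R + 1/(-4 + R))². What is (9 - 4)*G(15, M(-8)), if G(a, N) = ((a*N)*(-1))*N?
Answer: -2350795225/6912 ≈ -3.4010e+5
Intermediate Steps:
M(R) = 2 + (R + 1/(-4 + R))²
G(a, N) = -a*N² (G(a, N) = ((N*a)*(-1))*N = (-N*a)*N = -a*N²)
(9 - 4)*G(15, M(-8)) = (9 - 4)*(-1*15*(2 + (1 + (-8)² - 4*(-8))²/(-4 - 8)²)²) = 5*(-1*15*(2 + (1 + 64 + 32)²/(-12)²)²) = 5*(-1*15*(2 + (1/144)*97²)²) = 5*(-1*15*(2 + (1/144)*9409)²) = 5*(-1*15*(2 + 9409/144)²) = 5*(-1*15*(9697/144)²) = 5*(-1*15*94031809/20736) = 5*(-470159045/6912) = -2350795225/6912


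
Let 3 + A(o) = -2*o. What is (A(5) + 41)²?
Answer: 784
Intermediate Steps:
A(o) = -3 - 2*o
(A(5) + 41)² = ((-3 - 2*5) + 41)² = ((-3 - 10) + 41)² = (-13 + 41)² = 28² = 784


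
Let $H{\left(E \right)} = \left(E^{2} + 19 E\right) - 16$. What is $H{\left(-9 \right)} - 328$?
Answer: $-434$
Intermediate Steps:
$H{\left(E \right)} = -16 + E^{2} + 19 E$
$H{\left(-9 \right)} - 328 = \left(-16 + \left(-9\right)^{2} + 19 \left(-9\right)\right) - 328 = \left(-16 + 81 - 171\right) - 328 = -106 - 328 = -434$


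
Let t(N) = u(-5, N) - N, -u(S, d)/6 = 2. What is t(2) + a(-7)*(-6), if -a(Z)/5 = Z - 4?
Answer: -344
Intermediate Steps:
a(Z) = 20 - 5*Z (a(Z) = -5*(Z - 4) = -5*(-4 + Z) = 20 - 5*Z)
u(S, d) = -12 (u(S, d) = -6*2 = -12)
t(N) = -12 - N
t(2) + a(-7)*(-6) = (-12 - 1*2) + (20 - 5*(-7))*(-6) = (-12 - 2) + (20 + 35)*(-6) = -14 + 55*(-6) = -14 - 330 = -344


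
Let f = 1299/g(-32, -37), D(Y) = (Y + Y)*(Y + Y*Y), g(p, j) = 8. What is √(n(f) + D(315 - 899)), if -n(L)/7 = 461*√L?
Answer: √(-1590685184 - 3227*√2598)/2 ≈ 19943.0*I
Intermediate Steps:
D(Y) = 2*Y*(Y + Y²) (D(Y) = (2*Y)*(Y + Y²) = 2*Y*(Y + Y²))
f = 1299/8 ≈ 162.38
n(L) = -3227*√L
√(n(f) + D(315 - 899)) = √(-3227*√2598/4 + 2*(315 - 899)²*(1 + (315 - 899))) = √(-3227*√2598/4 + 2*(-584)²*(1 - 584)) = √(-3227*√2598/4 + 2*341056*(-583)) = √(-3227*√2598/4 - 397671296) = √(-397671296 - 3227*√2598/4)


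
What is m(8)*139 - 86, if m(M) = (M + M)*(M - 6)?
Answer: 4362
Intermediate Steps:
m(M) = 2*M*(-6 + M) (m(M) = (2*M)*(-6 + M) = 2*M*(-6 + M))
m(8)*139 - 86 = (2*8*(-6 + 8))*139 - 86 = (2*8*2)*139 - 86 = 32*139 - 86 = 4448 - 86 = 4362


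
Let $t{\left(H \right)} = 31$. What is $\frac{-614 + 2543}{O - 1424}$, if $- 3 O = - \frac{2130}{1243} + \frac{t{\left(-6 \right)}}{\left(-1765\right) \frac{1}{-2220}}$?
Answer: $- \frac{846404691}{630273550} \approx -1.3429$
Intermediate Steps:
$O = - \frac{5452254}{438779}$ ($O = - \frac{- \frac{2130}{1243} + \frac{31}{\left(-1765\right) \frac{1}{-2220}}}{3} = - \frac{\left(-2130\right) \frac{1}{1243} + \frac{31}{\left(-1765\right) \left(- \frac{1}{2220}\right)}}{3} = - \frac{- \frac{2130}{1243} + \frac{31}{\frac{353}{444}}}{3} = - \frac{- \frac{2130}{1243} + 31 \cdot \frac{444}{353}}{3} = - \frac{- \frac{2130}{1243} + \frac{13764}{353}}{3} = \left(- \frac{1}{3}\right) \frac{16356762}{438779} = - \frac{5452254}{438779} \approx -12.426$)
$\frac{-614 + 2543}{O - 1424} = \frac{-614 + 2543}{- \frac{5452254}{438779} - 1424} = \frac{1929}{- \frac{630273550}{438779}} = 1929 \left(- \frac{438779}{630273550}\right) = - \frac{846404691}{630273550}$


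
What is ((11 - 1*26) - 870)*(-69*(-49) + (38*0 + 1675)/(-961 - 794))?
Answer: -349986820/117 ≈ -2.9913e+6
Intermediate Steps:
((11 - 1*26) - 870)*(-69*(-49) + (38*0 + 1675)/(-961 - 794)) = ((11 - 26) - 870)*(3381 + (0 + 1675)/(-1755)) = (-15 - 870)*(3381 + 1675*(-1/1755)) = -885*(3381 - 335/351) = -885*1186396/351 = -349986820/117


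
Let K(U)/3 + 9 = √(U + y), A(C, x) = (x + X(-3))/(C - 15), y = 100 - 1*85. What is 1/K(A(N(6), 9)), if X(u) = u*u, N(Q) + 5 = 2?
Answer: -3/67 - √14/201 ≈ -0.063391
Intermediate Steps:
N(Q) = -3 (N(Q) = -5 + 2 = -3)
y = 15 (y = 100 - 85 = 15)
X(u) = u²
A(C, x) = (9 + x)/(-15 + C) (A(C, x) = (x + (-3)²)/(C - 15) = (x + 9)/(-15 + C) = (9 + x)/(-15 + C))
K(U) = -27 + 3*√(15 + U) (K(U) = -27 + 3*√(U + 15) = -27 + 3*√(15 + U))
1/K(A(N(6), 9)) = 1/(-27 + 3*√(15 + (9 + 9)/(-15 - 3))) = 1/(-27 + 3*√(15 + 18/(-18))) = 1/(-27 + 3*√(15 - 1/18*18)) = 1/(-27 + 3*√(15 - 1)) = 1/(-27 + 3*√14)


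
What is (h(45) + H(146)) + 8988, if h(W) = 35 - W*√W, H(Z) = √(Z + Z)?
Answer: 9023 - 135*√5 + 2*√73 ≈ 8738.2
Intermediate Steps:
H(Z) = √2*√Z (H(Z) = √(2*Z) = √2*√Z)
h(W) = 35 - W^(3/2)
(h(45) + H(146)) + 8988 = ((35 - 45^(3/2)) + √2*√146) + 8988 = ((35 - 135*√5) + 2*√73) + 8988 = (35 - 135*√5 + 2*√73) + 8988 = 9023 - 135*√5 + 2*√73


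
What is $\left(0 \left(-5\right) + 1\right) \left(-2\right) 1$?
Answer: $-2$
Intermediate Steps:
$\left(0 \left(-5\right) + 1\right) \left(-2\right) 1 = \left(0 + 1\right) \left(-2\right) 1 = 1 \left(-2\right) 1 = \left(-2\right) 1 = -2$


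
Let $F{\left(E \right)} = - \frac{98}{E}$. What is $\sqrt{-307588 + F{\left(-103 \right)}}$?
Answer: $\frac{i \sqrt{3263190998}}{103} \approx 554.61 i$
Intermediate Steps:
$\sqrt{-307588 + F{\left(-103 \right)}} = \sqrt{-307588 - \frac{98}{-103}} = \sqrt{-307588 - - \frac{98}{103}} = \sqrt{-307588 + \frac{98}{103}} = \sqrt{- \frac{31681466}{103}} = \frac{i \sqrt{3263190998}}{103}$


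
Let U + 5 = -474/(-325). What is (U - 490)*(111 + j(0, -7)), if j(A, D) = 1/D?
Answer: -124471176/2275 ≈ -54713.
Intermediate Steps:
U = -1151/325 (U = -5 - 474/(-325) = -5 - 474*(-1/325) = -5 + 474/325 = -1151/325 ≈ -3.5415)
(U - 490)*(111 + j(0, -7)) = (-1151/325 - 490)*(111 + 1/(-7)) = -160401*(111 - 1/7)/325 = -160401/325*776/7 = -124471176/2275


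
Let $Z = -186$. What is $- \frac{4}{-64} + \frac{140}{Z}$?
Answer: $- \frac{1027}{1488} \approx -0.69019$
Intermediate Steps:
$- \frac{4}{-64} + \frac{140}{Z} = - \frac{4}{-64} + \frac{140}{-186} = \left(-4\right) \left(- \frac{1}{64}\right) + 140 \left(- \frac{1}{186}\right) = \frac{1}{16} - \frac{70}{93} = - \frac{1027}{1488}$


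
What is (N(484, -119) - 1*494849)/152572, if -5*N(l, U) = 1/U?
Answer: -147217577/45390170 ≈ -3.2434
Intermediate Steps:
N(l, U) = -1/(5*U)
(N(484, -119) - 1*494849)/152572 = (-1/5/(-119) - 1*494849)/152572 = (-1/5*(-1/119) - 494849)*(1/152572) = (1/595 - 494849)*(1/152572) = -294435154/595*1/152572 = -147217577/45390170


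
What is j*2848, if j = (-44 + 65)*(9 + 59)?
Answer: 4066944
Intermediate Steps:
j = 1428 (j = 21*68 = 1428)
j*2848 = 1428*2848 = 4066944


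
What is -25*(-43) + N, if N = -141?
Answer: 934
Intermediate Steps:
-25*(-43) + N = -25*(-43) - 141 = 1075 - 141 = 934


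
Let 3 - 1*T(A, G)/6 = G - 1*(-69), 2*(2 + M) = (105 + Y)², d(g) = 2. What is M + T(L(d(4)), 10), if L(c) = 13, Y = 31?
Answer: 8790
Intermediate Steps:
M = 9246 (M = -2 + (105 + 31)²/2 = -2 + (½)*136² = -2 + (½)*18496 = -2 + 9248 = 9246)
T(A, G) = -396 - 6*G (T(A, G) = 18 - 6*(G - 1*(-69)) = 18 - 6*(G + 69) = 18 - 6*(69 + G) = 18 + (-414 - 6*G) = -396 - 6*G)
M + T(L(d(4)), 10) = 9246 + (-396 - 6*10) = 9246 + (-396 - 60) = 9246 - 456 = 8790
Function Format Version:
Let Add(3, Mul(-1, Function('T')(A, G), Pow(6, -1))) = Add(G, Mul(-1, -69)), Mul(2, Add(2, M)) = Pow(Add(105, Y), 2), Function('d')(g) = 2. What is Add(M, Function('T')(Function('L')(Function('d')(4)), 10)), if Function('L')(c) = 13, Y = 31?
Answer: 8790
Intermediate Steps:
M = 9246 (M = Add(-2, Mul(Rational(1, 2), Pow(Add(105, 31), 2))) = Add(-2, Mul(Rational(1, 2), Pow(136, 2))) = Add(-2, Mul(Rational(1, 2), 18496)) = Add(-2, 9248) = 9246)
Function('T')(A, G) = Add(-396, Mul(-6, G)) (Function('T')(A, G) = Add(18, Mul(-6, Add(G, Mul(-1, -69)))) = Add(18, Mul(-6, Add(G, 69))) = Add(18, Mul(-6, Add(69, G))) = Add(18, Add(-414, Mul(-6, G))) = Add(-396, Mul(-6, G)))
Add(M, Function('T')(Function('L')(Function('d')(4)), 10)) = Add(9246, Add(-396, Mul(-6, 10))) = Add(9246, Add(-396, -60)) = Add(9246, -456) = 8790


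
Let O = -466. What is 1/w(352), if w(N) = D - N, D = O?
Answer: -1/818 ≈ -0.0012225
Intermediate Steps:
D = -466
w(N) = -466 - N
1/w(352) = 1/(-466 - 1*352) = 1/(-466 - 352) = 1/(-818) = -1/818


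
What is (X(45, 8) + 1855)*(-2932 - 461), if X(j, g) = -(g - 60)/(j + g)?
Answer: -333759231/53 ≈ -6.2973e+6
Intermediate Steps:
X(j, g) = -(-60 + g)/(g + j)
(X(45, 8) + 1855)*(-2932 - 461) = ((60 - 1*8)/(8 + 45) + 1855)*(-2932 - 461) = ((60 - 8)/53 + 1855)*(-3393) = ((1/53)*52 + 1855)*(-3393) = (52/53 + 1855)*(-3393) = (98367/53)*(-3393) = -333759231/53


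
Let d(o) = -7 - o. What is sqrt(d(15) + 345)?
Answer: sqrt(323) ≈ 17.972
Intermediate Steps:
sqrt(d(15) + 345) = sqrt((-7 - 1*15) + 345) = sqrt((-7 - 15) + 345) = sqrt(-22 + 345) = sqrt(323)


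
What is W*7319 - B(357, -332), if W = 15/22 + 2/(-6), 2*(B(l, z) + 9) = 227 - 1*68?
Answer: 81842/33 ≈ 2480.1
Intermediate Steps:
B(l, z) = 141/2 (B(l, z) = -9 + (227 - 1*68)/2 = -9 + (227 - 68)/2 = -9 + (½)*159 = -9 + 159/2 = 141/2)
W = 23/66 (W = 15*(1/22) + 2*(-⅙) = 15/22 - ⅓ = 23/66 ≈ 0.34848)
W*7319 - B(357, -332) = (23/66)*7319 - 1*141/2 = 168337/66 - 141/2 = 81842/33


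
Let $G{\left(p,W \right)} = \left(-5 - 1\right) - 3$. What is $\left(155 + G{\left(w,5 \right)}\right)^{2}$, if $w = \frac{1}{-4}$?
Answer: $21316$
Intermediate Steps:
$w = - \frac{1}{4} \approx -0.25$
$G{\left(p,W \right)} = -9$ ($G{\left(p,W \right)} = -6 - 3 = -9$)
$\left(155 + G{\left(w,5 \right)}\right)^{2} = \left(155 - 9\right)^{2} = 146^{2} = 21316$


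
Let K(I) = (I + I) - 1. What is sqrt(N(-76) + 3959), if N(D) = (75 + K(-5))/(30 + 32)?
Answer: sqrt(3805591)/31 ≈ 62.929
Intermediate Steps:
K(I) = -1 + 2*I (K(I) = 2*I - 1 = -1 + 2*I)
N(D) = 32/31 (N(D) = (75 + (-1 + 2*(-5)))/(30 + 32) = (75 + (-1 - 10))/62 = (75 - 11)*(1/62) = 64*(1/62) = 32/31)
sqrt(N(-76) + 3959) = sqrt(32/31 + 3959) = sqrt(122761/31) = sqrt(3805591)/31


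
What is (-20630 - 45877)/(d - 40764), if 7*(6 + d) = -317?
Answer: 465549/285707 ≈ 1.6295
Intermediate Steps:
d = -359/7 (d = -6 + (1/7)*(-317) = -6 - 317/7 = -359/7 ≈ -51.286)
(-20630 - 45877)/(d - 40764) = (-20630 - 45877)/(-359/7 - 40764) = -66507/(-285707/7) = -66507*(-7/285707) = 465549/285707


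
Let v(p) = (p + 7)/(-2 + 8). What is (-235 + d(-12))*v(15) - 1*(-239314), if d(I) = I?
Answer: 715225/3 ≈ 2.3841e+5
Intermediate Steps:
v(p) = 7/6 + p/6 (v(p) = (7 + p)/6 = (7 + p)*(⅙) = 7/6 + p/6)
(-235 + d(-12))*v(15) - 1*(-239314) = (-235 - 12)*(7/6 + (⅙)*15) - 1*(-239314) = -247*(7/6 + 5/2) + 239314 = -247*11/3 + 239314 = -2717/3 + 239314 = 715225/3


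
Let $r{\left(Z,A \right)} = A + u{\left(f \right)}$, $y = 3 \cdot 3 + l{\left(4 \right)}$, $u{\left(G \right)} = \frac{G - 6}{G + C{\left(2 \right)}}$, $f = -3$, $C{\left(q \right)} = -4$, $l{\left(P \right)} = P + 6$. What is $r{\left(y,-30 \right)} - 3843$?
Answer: $- \frac{27102}{7} \approx -3871.7$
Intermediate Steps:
$l{\left(P \right)} = 6 + P$
$u{\left(G \right)} = \frac{-6 + G}{-4 + G}$ ($u{\left(G \right)} = \frac{G - 6}{G - 4} = \frac{-6 + G}{-4 + G}$)
$y = 19$ ($y = 3 \cdot 3 + \left(6 + 4\right) = 9 + 10 = 19$)
$r{\left(Z,A \right)} = \frac{9}{7} + A$ ($r{\left(Z,A \right)} = A + \frac{-6 - 3}{-4 - 3} = A + \frac{1}{-7} \left(-9\right) = A - - \frac{9}{7} = A + \frac{9}{7} = \frac{9}{7} + A$)
$r{\left(y,-30 \right)} - 3843 = \left(\frac{9}{7} - 30\right) - 3843 = - \frac{201}{7} - 3843 = - \frac{27102}{7}$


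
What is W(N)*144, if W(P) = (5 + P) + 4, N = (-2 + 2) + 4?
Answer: 1872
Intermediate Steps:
N = 4 (N = 0 + 4 = 4)
W(P) = 9 + P
W(N)*144 = (9 + 4)*144 = 13*144 = 1872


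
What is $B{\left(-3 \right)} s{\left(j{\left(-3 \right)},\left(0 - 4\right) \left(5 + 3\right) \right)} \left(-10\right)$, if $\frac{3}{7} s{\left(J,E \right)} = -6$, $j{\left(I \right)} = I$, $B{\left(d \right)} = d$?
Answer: $-420$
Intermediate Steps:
$s{\left(J,E \right)} = -14$ ($s{\left(J,E \right)} = \frac{7}{3} \left(-6\right) = -14$)
$B{\left(-3 \right)} s{\left(j{\left(-3 \right)},\left(0 - 4\right) \left(5 + 3\right) \right)} \left(-10\right) = \left(-3\right) \left(-14\right) \left(-10\right) = 42 \left(-10\right) = -420$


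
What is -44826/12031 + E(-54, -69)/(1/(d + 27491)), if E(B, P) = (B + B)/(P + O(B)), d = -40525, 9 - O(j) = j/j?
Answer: -16938436218/733891 ≈ -23080.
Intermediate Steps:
O(j) = 8 (O(j) = 9 - j/j = 9 - 1*1 = 9 - 1 = 8)
E(B, P) = 2*B/(8 + P) (E(B, P) = (B + B)/(P + 8) = (2*B)/(8 + P) = 2*B/(8 + P))
-44826/12031 + E(-54, -69)/(1/(d + 27491)) = -44826/12031 + (2*(-54)/(8 - 69))/(1/(-40525 + 27491)) = -44826*1/12031 + (2*(-54)/(-61))/(1/(-13034)) = -44826/12031 + (2*(-54)*(-1/61))/(-1/13034) = -44826/12031 + (108/61)*(-13034) = -44826/12031 - 1407672/61 = -16938436218/733891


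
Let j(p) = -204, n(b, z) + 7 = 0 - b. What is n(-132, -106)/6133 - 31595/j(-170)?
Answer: 193797635/1251132 ≈ 154.90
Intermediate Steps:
n(b, z) = -7 - b (n(b, z) = -7 + (0 - b) = -7 - b)
n(-132, -106)/6133 - 31595/j(-170) = (-7 - 1*(-132))/6133 - 31595/(-204) = (-7 + 132)*(1/6133) - 31595*(-1/204) = 125*(1/6133) + 31595/204 = 125/6133 + 31595/204 = 193797635/1251132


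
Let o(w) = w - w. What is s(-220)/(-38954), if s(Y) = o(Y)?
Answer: 0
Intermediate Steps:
o(w) = 0
s(Y) = 0
s(-220)/(-38954) = 0/(-38954) = 0*(-1/38954) = 0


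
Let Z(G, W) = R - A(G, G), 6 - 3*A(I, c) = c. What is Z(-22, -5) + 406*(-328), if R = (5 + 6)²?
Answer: -399169/3 ≈ -1.3306e+5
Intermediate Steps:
A(I, c) = 2 - c/3
R = 121 (R = 11² = 121)
Z(G, W) = 119 + G/3 (Z(G, W) = 121 - (2 - G/3) = 121 + (-2 + G/3) = 119 + G/3)
Z(-22, -5) + 406*(-328) = (119 + (⅓)*(-22)) + 406*(-328) = (119 - 22/3) - 133168 = 335/3 - 133168 = -399169/3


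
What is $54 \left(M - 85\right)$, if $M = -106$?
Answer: $-10314$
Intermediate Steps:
$54 \left(M - 85\right) = 54 \left(-106 - 85\right) = 54 \left(-191\right) = -10314$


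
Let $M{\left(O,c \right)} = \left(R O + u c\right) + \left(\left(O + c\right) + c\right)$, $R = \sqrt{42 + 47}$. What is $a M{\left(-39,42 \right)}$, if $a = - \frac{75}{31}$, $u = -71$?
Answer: $\frac{220275}{31} + \frac{2925 \sqrt{89}}{31} \approx 7995.8$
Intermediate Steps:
$R = \sqrt{89} \approx 9.434$
$a = - \frac{75}{31}$ ($a = \left(-75\right) \frac{1}{31} = - \frac{75}{31} \approx -2.4194$)
$M{\left(O,c \right)} = O - 69 c + O \sqrt{89}$ ($M{\left(O,c \right)} = \left(\sqrt{89} O - 71 c\right) + \left(\left(O + c\right) + c\right) = \left(O \sqrt{89} - 71 c\right) + \left(O + 2 c\right) = \left(- 71 c + O \sqrt{89}\right) + \left(O + 2 c\right) = O - 69 c + O \sqrt{89}$)
$a M{\left(-39,42 \right)} = - \frac{75 \left(-39 - 2898 - 39 \sqrt{89}\right)}{31} = - \frac{75 \left(-2937 - 39 \sqrt{89}\right)}{31} = \frac{220275}{31} + \frac{2925 \sqrt{89}}{31}$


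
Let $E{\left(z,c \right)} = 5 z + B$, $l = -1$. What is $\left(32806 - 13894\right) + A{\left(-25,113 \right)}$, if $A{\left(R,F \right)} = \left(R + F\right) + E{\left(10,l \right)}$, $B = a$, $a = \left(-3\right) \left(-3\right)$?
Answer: $19059$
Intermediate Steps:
$a = 9$
$B = 9$
$E{\left(z,c \right)} = 9 + 5 z$ ($E{\left(z,c \right)} = 5 z + 9 = 9 + 5 z$)
$A{\left(R,F \right)} = 59 + F + R$ ($A{\left(R,F \right)} = \left(R + F\right) + \left(9 + 5 \cdot 10\right) = \left(F + R\right) + \left(9 + 50\right) = \left(F + R\right) + 59 = 59 + F + R$)
$\left(32806 - 13894\right) + A{\left(-25,113 \right)} = \left(32806 - 13894\right) + \left(59 + 113 - 25\right) = 18912 + 147 = 19059$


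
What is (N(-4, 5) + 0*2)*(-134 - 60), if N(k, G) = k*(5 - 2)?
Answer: 2328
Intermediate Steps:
N(k, G) = 3*k (N(k, G) = k*3 = 3*k)
(N(-4, 5) + 0*2)*(-134 - 60) = (3*(-4) + 0*2)*(-134 - 60) = (-12 + 0)*(-194) = -12*(-194) = 2328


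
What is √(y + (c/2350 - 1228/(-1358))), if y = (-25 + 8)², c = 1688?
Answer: √7399538094263/159565 ≈ 17.048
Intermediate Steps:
y = 289 (y = (-17)² = 289)
√(y + (c/2350 - 1228/(-1358))) = √(289 + (1688/2350 - 1228/(-1358))) = √(289 + (1688*(1/2350) - 1228*(-1/1358))) = √(289 + (844/1175 + 614/679)) = √(289 + 1294526/797825) = √(231865951/797825) = √7399538094263/159565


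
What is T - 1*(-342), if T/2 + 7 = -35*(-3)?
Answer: 538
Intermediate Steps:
T = 196 (T = -14 + 2*(-35*(-3)) = -14 + 2*105 = -14 + 210 = 196)
T - 1*(-342) = 196 - 1*(-342) = 196 + 342 = 538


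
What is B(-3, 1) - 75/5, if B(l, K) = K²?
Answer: -14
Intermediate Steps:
B(-3, 1) - 75/5 = 1² - 75/5 = 1 - 75*⅕ = 1 - 15 = -14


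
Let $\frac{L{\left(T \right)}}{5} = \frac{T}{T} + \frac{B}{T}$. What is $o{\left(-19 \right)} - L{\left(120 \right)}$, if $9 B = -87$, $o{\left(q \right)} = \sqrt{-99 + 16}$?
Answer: $- \frac{331}{72} + i \sqrt{83} \approx -4.5972 + 9.1104 i$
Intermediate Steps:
$o{\left(q \right)} = i \sqrt{83}$ ($o{\left(q \right)} = \sqrt{-83} = i \sqrt{83}$)
$B = - \frac{29}{3}$ ($B = \frac{1}{9} \left(-87\right) = - \frac{29}{3} \approx -9.6667$)
$L{\left(T \right)} = 5 - \frac{145}{3 T}$ ($L{\left(T \right)} = 5 \left(\frac{T}{T} - \frac{29}{3 T}\right) = 5 \left(1 - \frac{29}{3 T}\right) = 5 - \frac{145}{3 T}$)
$o{\left(-19 \right)} - L{\left(120 \right)} = i \sqrt{83} - \left(5 - \frac{145}{3 \cdot 120}\right) = i \sqrt{83} - \left(5 - \frac{29}{72}\right) = i \sqrt{83} - \frac{331}{72} = - \frac{331}{72} + i \sqrt{83}$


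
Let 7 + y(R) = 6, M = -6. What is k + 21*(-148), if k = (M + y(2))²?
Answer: -3059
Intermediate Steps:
y(R) = -1 (y(R) = -7 + 6 = -1)
k = 49 (k = (-6 - 1)² = (-7)² = 49)
k + 21*(-148) = 49 + 21*(-148) = 49 - 3108 = -3059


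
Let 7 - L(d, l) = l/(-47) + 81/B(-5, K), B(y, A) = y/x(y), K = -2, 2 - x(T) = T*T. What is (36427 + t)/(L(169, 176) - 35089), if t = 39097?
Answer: -17748140/8330951 ≈ -2.1304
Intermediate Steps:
x(T) = 2 - T² (x(T) = 2 - T*T = 2 - T²)
B(y, A) = y/(2 - y²)
L(d, l) = -1828/5 + l/47 (L(d, l) = 7 - (l/(-47) + 81/((-1*(-5)/(-2 + (-5)²)))) = 7 - (l*(-1/47) + 81/((-1*(-5)/(-2 + 25)))) = 7 - (-l/47 + 81/((-1*(-5)/23))) = 7 - (-l/47 + 81/((-1*(-5)*1/23))) = 7 - (-l/47 + 81/(5/23)) = 7 - (-l/47 + 81*(23/5)) = 7 - (-l/47 + 1863/5) = 7 - (1863/5 - l/47) = 7 + (-1863/5 + l/47) = -1828/5 + l/47)
(36427 + t)/(L(169, 176) - 35089) = (36427 + 39097)/((-1828/5 + (1/47)*176) - 35089) = 75524/((-1828/5 + 176/47) - 35089) = 75524/(-85036/235 - 35089) = 75524/(-8330951/235) = 75524*(-235/8330951) = -17748140/8330951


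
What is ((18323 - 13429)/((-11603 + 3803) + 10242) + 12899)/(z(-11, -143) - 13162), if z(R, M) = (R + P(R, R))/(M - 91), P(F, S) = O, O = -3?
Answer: -7776366/7933651 ≈ -0.98018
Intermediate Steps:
P(F, S) = -3
z(R, M) = (-3 + R)/(-91 + M) (z(R, M) = (R - 3)/(M - 91) = (-3 + R)/(-91 + M))
((18323 - 13429)/((-11603 + 3803) + 10242) + 12899)/(z(-11, -143) - 13162) = ((18323 - 13429)/((-11603 + 3803) + 10242) + 12899)/((-3 - 11)/(-91 - 143) - 13162) = (4894/(-7800 + 10242) + 12899)/(-14/(-234) - 13162) = (4894/2442 + 12899)/(-1/234*(-14) - 13162) = (4894*(1/2442) + 12899)/(7/117 - 13162) = (2447/1221 + 12899)/(-1539947/117) = (15752126/1221)*(-117/1539947) = -7776366/7933651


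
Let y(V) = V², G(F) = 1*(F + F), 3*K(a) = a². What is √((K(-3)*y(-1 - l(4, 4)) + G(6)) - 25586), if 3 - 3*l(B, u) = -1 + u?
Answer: I*√25571 ≈ 159.91*I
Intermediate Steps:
l(B, u) = 4/3 - u/3 (l(B, u) = 1 - (-1 + u)/3 = 1 + (⅓ - u/3) = 4/3 - u/3)
K(a) = a²/3
G(F) = 2*F (G(F) = 1*(2*F) = 2*F)
√((K(-3)*y(-1 - l(4, 4)) + G(6)) - 25586) = √((((⅓)*(-3)²)*(-1 - (4/3 - ⅓*4))² + 2*6) - 25586) = √((((⅓)*9)*(-1 - (4/3 - 4/3))² + 12) - 25586) = √((3*(-1 - 1*0)² + 12) - 25586) = √((3*(-1 + 0)² + 12) - 25586) = √((3*(-1)² + 12) - 25586) = √((3*1 + 12) - 25586) = √((3 + 12) - 25586) = √(15 - 25586) = √(-25571) = I*√25571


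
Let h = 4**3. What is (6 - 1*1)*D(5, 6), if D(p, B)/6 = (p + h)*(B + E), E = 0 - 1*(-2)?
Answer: 16560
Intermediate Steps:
E = 2 (E = 0 + 2 = 2)
h = 64
D(p, B) = 6*(2 + B)*(64 + p) (D(p, B) = 6*((p + 64)*(B + 2)) = 6*((64 + p)*(2 + B)) = 6*((2 + B)*(64 + p)) = 6*(2 + B)*(64 + p))
(6 - 1*1)*D(5, 6) = (6 - 1*1)*(768 + 12*5 + 384*6 + 6*6*5) = (6 - 1)*(768 + 60 + 2304 + 180) = 5*3312 = 16560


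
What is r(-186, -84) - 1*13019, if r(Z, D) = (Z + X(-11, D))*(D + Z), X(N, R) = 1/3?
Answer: 37111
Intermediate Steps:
X(N, R) = 1/3
r(Z, D) = (1/3 + Z)*(D + Z) (r(Z, D) = (Z + 1/3)*(D + Z) = (1/3 + Z)*(D + Z))
r(-186, -84) - 1*13019 = ((-186)**2 + (1/3)*(-84) + (1/3)*(-186) - 84*(-186)) - 1*13019 = (34596 - 28 - 62 + 15624) - 13019 = 50130 - 13019 = 37111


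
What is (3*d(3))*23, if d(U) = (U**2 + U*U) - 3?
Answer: 1035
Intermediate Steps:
d(U) = -3 + 2*U**2 (d(U) = (U**2 + U**2) - 3 = 2*U**2 - 3 = -3 + 2*U**2)
(3*d(3))*23 = (3*(-3 + 2*3**2))*23 = (3*(-3 + 2*9))*23 = (3*(-3 + 18))*23 = (3*15)*23 = 45*23 = 1035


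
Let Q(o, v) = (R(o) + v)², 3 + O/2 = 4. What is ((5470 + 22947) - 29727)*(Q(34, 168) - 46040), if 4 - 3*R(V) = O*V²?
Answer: -3720473360/9 ≈ -4.1339e+8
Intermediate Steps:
O = 2 (O = -6 + 2*4 = -6 + 8 = 2)
R(V) = 4/3 - 2*V²/3
Q(o, v) = (4/3 + v - 2*o²/3)² (Q(o, v) = ((4/3 - 2*o²/3) + v)² = (4/3 + v - 2*o²/3)²)
((5470 + 22947) - 29727)*(Q(34, 168) - 46040) = ((5470 + 22947) - 29727)*((4 - 2*34² + 3*168)²/9 - 46040) = (28417 - 29727)*((4 - 2*1156 + 504)²/9 - 46040) = -1310*((4 - 2312 + 504)²/9 - 46040) = -1310*((⅑)*(-1804)² - 46040) = -1310*((⅑)*3254416 - 46040) = -1310*(3254416/9 - 46040) = -1310*2840056/9 = -3720473360/9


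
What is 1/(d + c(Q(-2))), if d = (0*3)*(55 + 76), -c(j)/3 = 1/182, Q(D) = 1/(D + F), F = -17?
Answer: -182/3 ≈ -60.667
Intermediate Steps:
Q(D) = 1/(-17 + D) (Q(D) = 1/(D - 17) = 1/(-17 + D))
c(j) = -3/182
d = 0 (d = 0*131 = 0)
1/(d + c(Q(-2))) = 1/(0 - 3/182) = 1/(-3/182) = -182/3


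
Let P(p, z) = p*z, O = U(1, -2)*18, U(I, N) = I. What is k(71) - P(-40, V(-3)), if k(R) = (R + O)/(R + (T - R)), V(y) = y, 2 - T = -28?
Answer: -3511/30 ≈ -117.03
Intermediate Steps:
T = 30 (T = 2 - 1*(-28) = 2 + 28 = 30)
O = 18 (O = 1*18 = 18)
k(R) = ⅗ + R/30 (k(R) = (R + 18)/(R + (30 - R)) = (18 + R)/30 = (18 + R)*(1/30) = ⅗ + R/30)
k(71) - P(-40, V(-3)) = (⅗ + (1/30)*71) - (-40)*(-3) = (⅗ + 71/30) - 1*120 = 89/30 - 120 = -3511/30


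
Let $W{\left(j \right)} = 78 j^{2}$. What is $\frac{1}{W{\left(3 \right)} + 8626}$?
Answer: $\frac{1}{9328} \approx 0.0001072$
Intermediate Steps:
$\frac{1}{W{\left(3 \right)} + 8626} = \frac{1}{78 \cdot 3^{2} + 8626} = \frac{1}{78 \cdot 9 + 8626} = \frac{1}{702 + 8626} = \frac{1}{9328}$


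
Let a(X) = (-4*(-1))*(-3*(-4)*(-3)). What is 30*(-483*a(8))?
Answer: 2086560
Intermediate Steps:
a(X) = -144 (a(X) = (-1*(-4))*(12*(-3)) = 4*(-36) = -144)
30*(-483*a(8)) = 30*(-483*(-144)) = 30*69552 = 2086560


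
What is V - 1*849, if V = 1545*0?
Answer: -849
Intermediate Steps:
V = 0
V - 1*849 = 0 - 1*849 = 0 - 849 = -849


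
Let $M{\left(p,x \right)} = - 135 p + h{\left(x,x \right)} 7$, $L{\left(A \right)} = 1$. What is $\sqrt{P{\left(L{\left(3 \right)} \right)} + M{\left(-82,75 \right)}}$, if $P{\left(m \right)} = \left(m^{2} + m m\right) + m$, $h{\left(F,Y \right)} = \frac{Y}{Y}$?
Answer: $2 \sqrt{2770} \approx 105.26$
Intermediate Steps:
$h{\left(F,Y \right)} = 1$
$P{\left(m \right)} = m + 2 m^{2}$ ($P{\left(m \right)} = \left(m^{2} + m^{2}\right) + m = 2 m^{2} + m = m + 2 m^{2}$)
$M{\left(p,x \right)} = 7 - 135 p$ ($M{\left(p,x \right)} = - 135 p + 1 \cdot 7 = - 135 p + 7 = 7 - 135 p$)
$\sqrt{P{\left(L{\left(3 \right)} \right)} + M{\left(-82,75 \right)}} = \sqrt{1 \left(1 + 2 \cdot 1\right) + \left(7 - -11070\right)} = \sqrt{1 \left(1 + 2\right) + \left(7 + 11070\right)} = \sqrt{1 \cdot 3 + 11077} = \sqrt{3 + 11077} = \sqrt{11080} = 2 \sqrt{2770}$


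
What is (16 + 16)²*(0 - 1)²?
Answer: 1024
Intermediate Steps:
(16 + 16)²*(0 - 1)² = 32²*(-1)² = 1024*1 = 1024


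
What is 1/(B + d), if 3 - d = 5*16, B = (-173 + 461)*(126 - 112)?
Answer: 1/3955 ≈ 0.00025284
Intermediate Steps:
B = 4032 (B = 288*14 = 4032)
d = -77 (d = 3 - 5*16 = 3 - 1*80 = 3 - 80 = -77)
1/(B + d) = 1/(4032 - 77) = 1/3955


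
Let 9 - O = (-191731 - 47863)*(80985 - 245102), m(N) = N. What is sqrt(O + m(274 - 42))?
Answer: I*sqrt(39321448257) ≈ 1.983e+5*I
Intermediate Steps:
O = -39321448489 (O = 9 - (-191731 - 47863)*(80985 - 245102) = 9 - (-239594)*(-164117) = 9 - 1*39321448498 = 9 - 39321448498 = -39321448489)
sqrt(O + m(274 - 42)) = sqrt(-39321448489 + (274 - 42)) = sqrt(-39321448489 + 232) = sqrt(-39321448257) = I*sqrt(39321448257)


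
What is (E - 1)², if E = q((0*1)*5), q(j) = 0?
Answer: 1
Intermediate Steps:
E = 0
(E - 1)² = (0 - 1)² = (-1)² = 1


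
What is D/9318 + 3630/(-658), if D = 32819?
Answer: -6114719/3065622 ≈ -1.9946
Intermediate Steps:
D/9318 + 3630/(-658) = 32819/9318 + 3630/(-658) = 32819*(1/9318) + 3630*(-1/658) = 32819/9318 - 1815/329 = -6114719/3065622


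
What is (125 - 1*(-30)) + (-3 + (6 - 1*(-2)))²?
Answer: 180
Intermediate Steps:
(125 - 1*(-30)) + (-3 + (6 - 1*(-2)))² = (125 + 30) + (-3 + (6 + 2))² = 155 + (-3 + 8)² = 155 + 5² = 155 + 25 = 180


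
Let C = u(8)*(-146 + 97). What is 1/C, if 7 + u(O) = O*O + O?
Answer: -1/3185 ≈ -0.00031397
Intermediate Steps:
u(O) = -7 + O + O² (u(O) = -7 + (O*O + O) = -7 + (O² + O) = -7 + (O + O²) = -7 + O + O²)
C = -3185 (C = (-7 + 8 + 8²)*(-146 + 97) = (-7 + 8 + 64)*(-49) = 65*(-49) = -3185)
1/C = 1/(-3185) = -1/3185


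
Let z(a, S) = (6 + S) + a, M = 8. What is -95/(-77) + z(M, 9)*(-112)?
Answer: -198257/77 ≈ -2574.8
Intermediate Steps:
z(a, S) = 6 + S + a
-95/(-77) + z(M, 9)*(-112) = -95/(-77) + (6 + 9 + 8)*(-112) = -95*(-1/77) + 23*(-112) = 95/77 - 2576 = -198257/77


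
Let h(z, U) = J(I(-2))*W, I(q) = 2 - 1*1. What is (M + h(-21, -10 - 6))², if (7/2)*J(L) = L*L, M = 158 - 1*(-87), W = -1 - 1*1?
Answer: 2927521/49 ≈ 59745.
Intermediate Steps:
I(q) = 1 (I(q) = 2 - 1 = 1)
W = -2 (W = -1 - 1 = -2)
M = 245 (M = 158 + 87 = 245)
J(L) = 2*L²/7 (J(L) = 2*(L*L)/7 = 2*L²/7)
h(z, U) = -4/7 (h(z, U) = ((2/7)*1²)*(-2) = ((2/7)*1)*(-2) = (2/7)*(-2) = -4/7)
(M + h(-21, -10 - 6))² = (245 - 4/7)² = (1711/7)² = 2927521/49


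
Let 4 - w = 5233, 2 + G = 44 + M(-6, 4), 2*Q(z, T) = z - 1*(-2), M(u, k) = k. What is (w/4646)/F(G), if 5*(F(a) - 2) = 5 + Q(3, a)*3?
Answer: -581/2323 ≈ -0.25011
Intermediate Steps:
Q(z, T) = 1 + z/2 (Q(z, T) = (z - 1*(-2))/2 = (z + 2)/2 = (2 + z)/2 = 1 + z/2)
G = 46 (G = -2 + (44 + 4) = -2 + 48 = 46)
w = -5229 (w = 4 - 1*5233 = 4 - 5233 = -5229)
F(a) = 9/2 (F(a) = 2 + (5 + (1 + (½)*3)*3)/5 = 2 + (5 + (1 + 3/2)*3)/5 = 2 + (5 + (5/2)*3)/5 = 2 + (5 + 15/2)/5 = 2 + (⅕)*(25/2) = 2 + 5/2 = 9/2)
(w/4646)/F(G) = (-5229/4646)/(9/2) = -5229*1/4646*(2/9) = -5229/4646*2/9 = -581/2323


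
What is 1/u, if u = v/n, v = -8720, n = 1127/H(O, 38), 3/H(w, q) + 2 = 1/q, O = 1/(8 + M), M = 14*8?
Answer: 5635/66272 ≈ 0.085028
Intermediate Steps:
M = 112
O = 1/120 (O = 1/(8 + 112) = 1/120 ≈ 0.0083333)
H(w, q) = 3/(-2 + 1/q)
n = -28175/38 (n = 1127/((-3*38/(-1 + 2*38))) = 1127/((-3*38/(-1 + 76))) = 1127/((-3*38/75)) = 1127/((-3*38*1/75)) = 1127/(-38/25) = 1127*(-25/38) = -28175/38 ≈ -741.45)
u = 66272/5635 (u = -8720/(-28175/38) = -8720*(-38/28175) = 66272/5635 ≈ 11.761)
1/u = 1/(66272/5635) = 5635/66272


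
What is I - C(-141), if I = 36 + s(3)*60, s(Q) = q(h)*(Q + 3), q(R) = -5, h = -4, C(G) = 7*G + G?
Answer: -636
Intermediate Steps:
C(G) = 8*G
s(Q) = -15 - 5*Q (s(Q) = -5*(Q + 3) = -5*(3 + Q) = -15 - 5*Q)
I = -1764 (I = 36 + (-15 - 5*3)*60 = 36 + (-15 - 15)*60 = 36 - 30*60 = 36 - 1800 = -1764)
I - C(-141) = -1764 - 8*(-141) = -1764 - 1*(-1128) = -1764 + 1128 = -636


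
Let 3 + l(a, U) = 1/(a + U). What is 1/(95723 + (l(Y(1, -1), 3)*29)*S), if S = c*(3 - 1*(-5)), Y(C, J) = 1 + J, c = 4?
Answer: 3/279745 ≈ 1.0724e-5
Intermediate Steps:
S = 32 (S = 4*(3 - 1*(-5)) = 4*(3 + 5) = 4*8 = 32)
l(a, U) = -3 + 1/(U + a) (l(a, U) = -3 + 1/(a + U) = -3 + 1/(U + a))
1/(95723 + (l(Y(1, -1), 3)*29)*S) = 1/(95723 + (((1 - 3*3 - 3*(1 - 1))/(3 + (1 - 1)))*29)*32) = 1/(95723 + (((1 - 9 - 3*0)/(3 + 0))*29)*32) = 1/(95723 + (((1 - 9 + 0)/3)*29)*32) = 1/(95723 + (((1/3)*(-8))*29)*32) = 1/(95723 - 8/3*29*32) = 1/(95723 - 232/3*32) = 1/(95723 - 7424/3) = 1/(279745/3) = 3/279745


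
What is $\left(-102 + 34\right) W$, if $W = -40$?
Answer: $2720$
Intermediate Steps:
$\left(-102 + 34\right) W = \left(-102 + 34\right) \left(-40\right) = \left(-68\right) \left(-40\right) = 2720$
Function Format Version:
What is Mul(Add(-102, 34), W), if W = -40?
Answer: 2720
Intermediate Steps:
Mul(Add(-102, 34), W) = Mul(Add(-102, 34), -40) = Mul(-68, -40) = 2720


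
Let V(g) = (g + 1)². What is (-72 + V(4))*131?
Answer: -6157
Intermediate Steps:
V(g) = (1 + g)²
(-72 + V(4))*131 = (-72 + (1 + 4)²)*131 = (-72 + 5²)*131 = (-72 + 25)*131 = -47*131 = -6157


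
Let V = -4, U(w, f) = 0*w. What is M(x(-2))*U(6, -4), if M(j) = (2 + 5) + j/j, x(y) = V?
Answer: 0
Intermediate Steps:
U(w, f) = 0
x(y) = -4
M(j) = 8 (M(j) = 7 + 1 = 8)
M(x(-2))*U(6, -4) = 8*0 = 0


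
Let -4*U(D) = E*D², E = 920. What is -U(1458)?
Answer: 488925720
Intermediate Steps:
U(D) = -230*D²
-U(1458) = -(-230)*1458² = -(-230)*2125764 = -1*(-488925720) = 488925720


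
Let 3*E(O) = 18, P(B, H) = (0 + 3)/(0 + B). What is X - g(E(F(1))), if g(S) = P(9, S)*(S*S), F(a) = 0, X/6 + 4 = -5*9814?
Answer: -294456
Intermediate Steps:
X = -294444 (X = -24 + 6*(-5*9814) = -24 + 6*(-49070) = -24 - 294420 = -294444)
P(B, H) = 3/B
E(O) = 6 (E(O) = (⅓)*18 = 6)
g(S) = S²/3 (g(S) = (3/9)*(S*S) = (3*(⅑))*S² = S²/3)
X - g(E(F(1))) = -294444 - 6²/3 = -294444 - 36/3 = -294444 - 1*12 = -294444 - 12 = -294456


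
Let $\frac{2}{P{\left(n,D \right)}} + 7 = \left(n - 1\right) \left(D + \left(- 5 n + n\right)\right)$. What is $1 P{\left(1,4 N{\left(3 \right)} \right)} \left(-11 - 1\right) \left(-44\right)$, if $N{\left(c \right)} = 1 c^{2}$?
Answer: $- \frac{1056}{7} \approx -150.86$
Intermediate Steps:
$N{\left(c \right)} = c^{2}$
$P{\left(n,D \right)} = \frac{2}{-7 + \left(-1 + n\right) \left(D - 4 n\right)}$ ($P{\left(n,D \right)} = \frac{2}{-7 + \left(n - 1\right) \left(D + \left(- 5 n + n\right)\right)} = \frac{2}{-7 + \left(-1 + n\right) \left(D - 4 n\right)}$)
$1 P{\left(1,4 N{\left(3 \right)} \right)} \left(-11 - 1\right) \left(-44\right) = 1 \left(- \frac{2}{7 + 4 \cdot 3^{2} - 4 + 4 \cdot 1^{2} - 4 \cdot 3^{2} \cdot 1}\right) \left(-11 - 1\right) \left(-44\right) = 1 \left(- \frac{2}{7 + 4 \cdot 9 - 4 + 4 \cdot 1 - 4 \cdot 9 \cdot 1}\right) \left(-12\right) \left(-44\right) = 1 \left(- \frac{2}{7 + 36 - 4 + 4 - 36 \cdot 1}\right) \left(-12\right) \left(-44\right) = 1 \left(- \frac{2}{7 + 36 - 4 + 4 - 36}\right) \left(-12\right) \left(-44\right) = 1 \left(- \frac{2}{7}\right) \left(-12\right) \left(-44\right) = \left(- \frac{2}{7}\right) \left(-12\right) \left(-44\right) = \frac{24}{7} \left(-44\right) = - \frac{1056}{7}$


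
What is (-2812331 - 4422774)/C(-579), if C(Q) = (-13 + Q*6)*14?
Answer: 7235105/48818 ≈ 148.21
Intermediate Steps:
C(Q) = -182 + 84*Q (C(Q) = (-13 + 6*Q)*14 = -182 + 84*Q)
(-2812331 - 4422774)/C(-579) = (-2812331 - 4422774)/(-182 + 84*(-579)) = -7235105/(-182 - 48636) = -7235105/(-48818) = -7235105*(-1/48818) = 7235105/48818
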